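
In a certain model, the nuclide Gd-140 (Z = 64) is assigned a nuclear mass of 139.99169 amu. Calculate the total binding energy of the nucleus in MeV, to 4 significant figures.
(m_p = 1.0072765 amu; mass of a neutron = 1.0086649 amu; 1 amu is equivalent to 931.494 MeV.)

The nucleus contains 64 protons and 140 − 64 = 76 neutrons.
Σm = 64·m_p + 76·m_n = 64.4656960 + 76.6585324 = 141.1242284 amu
Δm = 141.1242284 − 139.99169 = 1.1325384 amu
Converting to energy: 1.1325384 amu × 931.494 MeV/amu = 1054.95 MeV

1055 MeV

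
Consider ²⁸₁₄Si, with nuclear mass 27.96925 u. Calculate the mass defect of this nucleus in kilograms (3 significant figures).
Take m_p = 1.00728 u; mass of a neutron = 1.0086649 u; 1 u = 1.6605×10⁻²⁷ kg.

4.22e-28 kg

Mass of separated nucleons = 14(1.00728) + 14(1.0086649) = 14.10192 + 14.1213086 = 28.2232286 u
Δm = 28.2232286 − 27.96925 = 0.2539786 u
In SI units: 0.2539786 u × 1.6605×10⁻²⁷ kg/u = 4.2173e-28 kg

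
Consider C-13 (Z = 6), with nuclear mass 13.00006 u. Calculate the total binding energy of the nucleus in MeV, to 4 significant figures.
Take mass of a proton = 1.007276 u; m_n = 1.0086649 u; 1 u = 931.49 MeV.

97.11 MeV

The nucleus contains 6 protons and 13 − 6 = 7 neutrons.
Σm = 6·m_p + 7·m_n = 6.043656 + 7.0606543 = 13.1043103 u
The mass defect is 13.1043103 − 13.00006 = 0.1042503 u.
E_B = 0.1042503 × 931.49 = 97.1081 MeV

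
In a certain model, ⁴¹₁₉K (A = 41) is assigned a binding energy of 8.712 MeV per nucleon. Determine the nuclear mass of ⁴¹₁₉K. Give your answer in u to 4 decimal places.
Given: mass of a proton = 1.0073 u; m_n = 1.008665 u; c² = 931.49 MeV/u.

Total binding energy = 41 × 8.712 = 357.192 MeV
Mass defect = 357.192 MeV / (931.49 MeV/u) = 0.383463 u
Constituent mass = 19(1.0073) + 22(1.008665) = 41.329330 u
Nuclear mass = 41.329330 − 0.383463 = 40.945867 u ≈ 40.9459 u (to 4 decimal places)

40.9459 u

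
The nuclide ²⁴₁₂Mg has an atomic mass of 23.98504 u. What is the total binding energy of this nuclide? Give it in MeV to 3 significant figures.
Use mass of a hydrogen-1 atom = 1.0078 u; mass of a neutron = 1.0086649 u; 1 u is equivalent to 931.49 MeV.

The nucleus contains 12 protons and 24 − 12 = 12 neutrons.
Total constituent mass: 12 × 1.0078 + 12 × 1.0086649 = 24.1975788 u
The mass defect is 24.1975788 − 23.98504 = 0.2125388 u.
Binding energy = Δm·c² = 0.2125388 × 931.49 MeV/u = 197.978 MeV

198 MeV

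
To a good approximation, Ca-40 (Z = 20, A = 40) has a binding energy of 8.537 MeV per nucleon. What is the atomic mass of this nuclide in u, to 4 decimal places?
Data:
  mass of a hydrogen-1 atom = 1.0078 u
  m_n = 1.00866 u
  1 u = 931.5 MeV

39.9626 u

Total binding energy = 40 × 8.537 = 341.480 MeV
Mass defect = 341.480 MeV / (931.5 MeV/u) = 0.366592 u
Constituent mass = 20(1.0078) + 20(1.00866) = 40.32920 u
Atomic mass = 40.32920 − 0.366592 = 39.962608 u ≈ 39.9626 u (to 4 decimal places)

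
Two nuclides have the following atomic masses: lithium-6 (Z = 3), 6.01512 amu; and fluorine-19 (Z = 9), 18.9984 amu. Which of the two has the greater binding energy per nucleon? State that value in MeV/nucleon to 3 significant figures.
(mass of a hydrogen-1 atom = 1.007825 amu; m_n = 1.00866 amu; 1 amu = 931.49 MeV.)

lithium-6: Σm = 3(1.007825) + 3(1.00866) = 6.049455 amu; Δm = 0.034335 amu; E_B = 31.9827 MeV; E_B/A = 5.330 MeV
fluorine-19: Σm = 9(1.007825) + 10(1.00866) = 19.157025 amu; Δm = 0.158625 amu; E_B = 147.76 MeV; E_B/A = 7.777 MeV
fluorine-19 has the higher binding energy per nucleon, so it is the more tightly bound nucleus.

fluorine-19; 7.78 MeV/nucleon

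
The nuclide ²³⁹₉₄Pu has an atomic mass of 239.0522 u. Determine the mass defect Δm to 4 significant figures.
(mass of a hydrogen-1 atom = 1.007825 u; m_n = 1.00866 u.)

1.939 u

With 94 protons and 145 neutrons (A = 239):
Total constituent mass: 94 × 1.007825 + 145 × 1.00866 = 240.991250 u
Mass defect Δm = 240.991250 − 239.0522 = 1.939050 u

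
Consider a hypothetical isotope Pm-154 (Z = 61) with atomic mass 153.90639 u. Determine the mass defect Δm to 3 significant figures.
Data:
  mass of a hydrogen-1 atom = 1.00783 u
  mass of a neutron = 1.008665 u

1.38 u

The nucleus contains 61 protons and 154 − 61 = 93 neutrons.
Total constituent mass: 61 × 1.00783 + 93 × 1.008665 = 155.283475 u
Δm = 155.283475 − 153.90639 = 1.377085 u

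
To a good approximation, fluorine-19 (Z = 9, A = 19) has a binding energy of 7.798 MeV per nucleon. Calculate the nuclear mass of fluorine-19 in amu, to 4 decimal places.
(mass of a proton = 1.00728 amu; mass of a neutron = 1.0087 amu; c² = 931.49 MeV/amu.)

18.9935 amu

Total binding energy = 19 × 7.798 = 148.162 MeV
Mass defect = 148.162 MeV / (931.49 MeV/amu) = 0.159059 amu
Constituent mass = 9(1.00728) + 10(1.0087) = 19.15252 amu
Nuclear mass = 19.15252 − 0.159059 = 18.993461 amu ≈ 18.9935 amu (to 4 decimal places)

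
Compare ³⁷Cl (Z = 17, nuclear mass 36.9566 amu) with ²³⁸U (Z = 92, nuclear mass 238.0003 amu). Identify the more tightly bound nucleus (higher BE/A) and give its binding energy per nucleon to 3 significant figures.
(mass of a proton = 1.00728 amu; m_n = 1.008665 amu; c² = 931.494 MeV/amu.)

³⁷Cl: Σm = 17(1.00728) + 20(1.008665) = 37.297060 amu; Δm = 0.340460 amu; E_B = 317.14 MeV; E_B/A = 8.571 MeV
²³⁸U: Σm = 92(1.00728) + 146(1.008665) = 239.934850 amu; Δm = 1.934550 amu; E_B = 1802.02 MeV; E_B/A = 7.572 MeV
³⁷Cl has the higher binding energy per nucleon, so it is the more tightly bound nucleus.

³⁷Cl; 8.57 MeV/nucleon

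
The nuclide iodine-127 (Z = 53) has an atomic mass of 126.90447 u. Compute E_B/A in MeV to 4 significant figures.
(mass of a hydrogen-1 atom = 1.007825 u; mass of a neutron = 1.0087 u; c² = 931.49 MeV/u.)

Z = 53, so N = A − Z = 127 − 53 = 74.
Σm = 53·m(¹H) + 74·m_n = 53.414725 + 74.6438 = 128.058525 u
Mass defect Δm = 128.058525 − 126.90447 = 1.154055 u
Converting to energy: 1.154055 u × 931.49 MeV/u = 1074.99 MeV
Dividing by A = 127 gives 8.464 MeV per nucleon.

8.464 MeV/nucleon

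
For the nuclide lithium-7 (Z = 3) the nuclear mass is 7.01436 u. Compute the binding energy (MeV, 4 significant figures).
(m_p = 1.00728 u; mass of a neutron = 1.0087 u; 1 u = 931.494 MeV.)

With 3 protons and 4 neutrons (A = 7):
Total constituent mass: 3 × 1.00728 + 4 × 1.0087 = 7.05664 u
Mass defect Δm = 7.05664 − 7.01436 = 0.04228 u
E_B = 0.04228 × 931.494 = 39.3836 MeV

39.38 MeV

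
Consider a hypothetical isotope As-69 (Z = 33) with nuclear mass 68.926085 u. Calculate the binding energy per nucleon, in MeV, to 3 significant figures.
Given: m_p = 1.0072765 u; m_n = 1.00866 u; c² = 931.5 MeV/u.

8.45 MeV/nucleon

Total constituent mass: 33 × 1.0072765 + 36 × 1.00866 = 69.5518845 u
Mass defect Δm = 69.5518845 − 68.926085 = 0.6257995 u
E_B = 0.6257995 × 931.5 = 582.932 MeV
BE/A = 582.932 MeV / 69 = 8.448 MeV/nucleon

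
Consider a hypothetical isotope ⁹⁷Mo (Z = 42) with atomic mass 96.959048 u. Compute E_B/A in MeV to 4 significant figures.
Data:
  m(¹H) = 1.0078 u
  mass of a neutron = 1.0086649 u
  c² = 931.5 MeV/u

8.116 MeV/nucleon

Mass of separated nucleons = 42(1.0078) + 55(1.0086649) = 42.3276 + 55.4765695 = 97.8041695 u
Δm = 97.8041695 − 96.959048 = 0.8451215 u
E_B = 0.8451215 × 931.5 = 787.231 MeV
Per nucleon: 787.231 / 97 = 8.116 MeV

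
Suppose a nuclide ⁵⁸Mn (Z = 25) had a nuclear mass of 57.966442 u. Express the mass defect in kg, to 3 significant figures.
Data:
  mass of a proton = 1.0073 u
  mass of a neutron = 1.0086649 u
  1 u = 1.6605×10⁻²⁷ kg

8.34e-28 kg

Mass of separated nucleons = 25(1.0073) + 33(1.0086649) = 25.1825 + 33.2859417 = 58.4684417 u
Δm = 58.4684417 − 57.966442 = 0.5019997 u
In SI units: 0.5019997 u × 1.6605×10⁻²⁷ kg/u = 8.3357e-28 kg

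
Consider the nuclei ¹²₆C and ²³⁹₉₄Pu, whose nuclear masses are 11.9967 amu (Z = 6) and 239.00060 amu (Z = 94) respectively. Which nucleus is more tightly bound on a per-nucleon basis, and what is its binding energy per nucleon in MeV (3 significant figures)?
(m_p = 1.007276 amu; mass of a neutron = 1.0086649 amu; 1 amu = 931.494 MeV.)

¹²₆C; 7.68 MeV/nucleon

¹²₆C: Σm = 6(1.007276) + 6(1.0086649) = 12.0956454 amu; Δm = 0.0989454 amu; E_B = 92.167 MeV; E_B/A = 7.681 MeV
²³⁹₉₄Pu: Σm = 94(1.007276) + 145(1.0086649) = 240.9403545 amu; Δm = 1.9397545 amu; E_B = 1806.9 MeV; E_B/A = 7.560 MeV
¹²₆C has the higher binding energy per nucleon, so it is the more tightly bound nucleus.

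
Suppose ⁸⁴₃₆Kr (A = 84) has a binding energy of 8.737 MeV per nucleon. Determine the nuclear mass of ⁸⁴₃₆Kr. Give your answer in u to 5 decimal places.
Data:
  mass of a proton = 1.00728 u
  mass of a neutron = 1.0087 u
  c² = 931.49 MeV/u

Total binding energy = 84 × 8.737 = 733.908 MeV
Mass defect = 733.908 MeV / (931.49 MeV/u) = 0.7878861 u
Constituent mass = 36(1.00728) + 48(1.0087) = 84.67968 u
Nuclear mass = 84.67968 − 0.7878861 = 83.8917939 u ≈ 83.89179 u (to 5 decimal places)

83.89179 u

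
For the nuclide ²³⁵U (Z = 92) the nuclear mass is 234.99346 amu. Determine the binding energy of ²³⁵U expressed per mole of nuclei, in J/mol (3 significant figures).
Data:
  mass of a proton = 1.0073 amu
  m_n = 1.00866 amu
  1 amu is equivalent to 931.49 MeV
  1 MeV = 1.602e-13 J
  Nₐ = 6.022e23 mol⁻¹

Z = 92, so N = A − Z = 235 − 92 = 143.
Σm = 92·m_p + 143·m_n = 92.6716 + 144.23838 = 236.90998 amu
Δm = 236.90998 − 234.99346 = 1.91652 amu
Binding energy = Δm·c² = 1.91652 × 931.49 MeV/amu = 1785.22 MeV
Per nucleus in joules: 1785.22 MeV × 1.602e-13 J/MeV = 2.8599e-10 J
Per mole: 2.8599e-10 J × 6.022e23 mol⁻¹ = 1.7222e+14 J/mol

1.72e+14 J/mol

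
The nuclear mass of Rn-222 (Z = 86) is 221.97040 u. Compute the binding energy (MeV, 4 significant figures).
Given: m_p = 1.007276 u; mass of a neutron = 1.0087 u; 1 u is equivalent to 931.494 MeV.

1713 MeV

Total constituent mass: 86 × 1.007276 + 136 × 1.0087 = 223.808936 u
The mass defect is 223.808936 − 221.97040 = 1.838536 u.
E_B = 1.838536 × 931.494 = 1712.59 MeV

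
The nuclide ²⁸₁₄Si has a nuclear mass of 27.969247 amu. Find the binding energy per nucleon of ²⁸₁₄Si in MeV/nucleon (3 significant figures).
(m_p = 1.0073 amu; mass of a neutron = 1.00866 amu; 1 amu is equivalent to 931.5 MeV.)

8.46 MeV/nucleon

With 14 protons and 14 neutrons (A = 28):
Σm = 14·m_p + 14·m_n = 14.1022 + 14.12124 = 28.22344 amu
Δm = 28.22344 − 27.969247 = 0.254193 amu
Converting to energy: 0.254193 amu × 931.5 MeV/amu = 236.781 MeV
BE/A = 236.781 MeV / 28 = 8.456 MeV/nucleon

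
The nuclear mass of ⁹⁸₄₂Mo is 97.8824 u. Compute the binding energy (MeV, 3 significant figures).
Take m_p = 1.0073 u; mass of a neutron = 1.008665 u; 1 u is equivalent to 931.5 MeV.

847 MeV

Total constituent mass: 42 × 1.0073 + 56 × 1.008665 = 98.791840 u
Mass defect Δm = 98.791840 − 97.8824 = 0.909440 u
Converting to energy: 0.909440 u × 931.5 MeV/u = 847.143 MeV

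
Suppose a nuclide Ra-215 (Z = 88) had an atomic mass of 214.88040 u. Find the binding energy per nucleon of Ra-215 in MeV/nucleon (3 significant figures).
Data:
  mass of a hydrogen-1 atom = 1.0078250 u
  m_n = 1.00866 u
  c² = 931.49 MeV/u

8.27 MeV/nucleon

Mass of separated nucleons = 88(1.0078250) + 127(1.00866) = 88.6886000 + 128.09982 = 216.7884200 u
Δm = 216.7884200 − 214.88040 = 1.9080200 u
E_B = 1.9080200 × 931.49 = 1777.30 MeV
BE/A = 1777.30 MeV / 215 = 8.267 MeV/nucleon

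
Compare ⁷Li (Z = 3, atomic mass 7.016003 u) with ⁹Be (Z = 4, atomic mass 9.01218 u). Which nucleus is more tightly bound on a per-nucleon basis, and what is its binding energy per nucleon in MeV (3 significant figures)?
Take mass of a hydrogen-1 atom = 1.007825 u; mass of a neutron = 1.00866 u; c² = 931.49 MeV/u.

⁹Be; 6.46 MeV/nucleon

⁷Li: Σm = 3(1.007825) + 4(1.00866) = 7.058115 u; Δm = 0.042112 u; E_B = 39.227 MeV; E_B/A = 5.604 MeV
⁹Be: Σm = 4(1.007825) + 5(1.00866) = 9.074600 u; Δm = 0.062420 u; E_B = 58.144 MeV; E_B/A = 6.460 MeV
⁹Be has the higher binding energy per nucleon, so it is the more tightly bound nucleus.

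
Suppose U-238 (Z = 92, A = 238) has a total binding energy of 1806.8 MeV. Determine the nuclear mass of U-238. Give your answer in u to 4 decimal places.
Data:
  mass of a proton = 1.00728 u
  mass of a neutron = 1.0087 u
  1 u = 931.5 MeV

238.0003 u

Mass defect = 1806.8 MeV / (931.5 MeV/u) = 1.939667 u
Constituent mass = 92(1.00728) + 146(1.0087) = 239.93996 u
Nuclear mass = 239.93996 − 1.939667 = 238.000293 u ≈ 238.0003 u (to 4 decimal places)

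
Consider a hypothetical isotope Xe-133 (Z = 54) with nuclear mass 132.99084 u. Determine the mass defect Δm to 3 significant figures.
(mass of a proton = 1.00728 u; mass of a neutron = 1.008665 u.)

1.09 u

Total constituent mass: 54 × 1.00728 + 79 × 1.008665 = 134.077655 u
Mass defect Δm = 134.077655 − 132.99084 = 1.086815 u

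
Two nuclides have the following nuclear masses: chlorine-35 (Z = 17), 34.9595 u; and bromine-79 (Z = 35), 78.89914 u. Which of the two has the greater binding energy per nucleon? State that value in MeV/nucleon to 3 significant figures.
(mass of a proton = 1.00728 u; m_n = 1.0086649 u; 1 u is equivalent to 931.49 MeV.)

chlorine-35: Σm = 17(1.00728) + 18(1.0086649) = 35.2797282 u; Δm = 0.3202282 u; E_B = 298.29 MeV; E_B/A = 8.523 MeV
bromine-79: Σm = 35(1.00728) + 44(1.0086649) = 79.6360556 u; Δm = 0.7369156 u; E_B = 686.43 MeV; E_B/A = 8.689 MeV
bromine-79 has the higher binding energy per nucleon, so it is the more tightly bound nucleus.

bromine-79; 8.69 MeV/nucleon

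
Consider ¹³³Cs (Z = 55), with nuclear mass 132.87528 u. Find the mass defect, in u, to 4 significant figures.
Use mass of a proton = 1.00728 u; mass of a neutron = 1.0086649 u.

1.201 u

Z = 55, so N = A − Z = 133 − 55 = 78.
Σm = 55·m_p + 78·m_n = 55.40040 + 78.6758622 = 134.0762622 u
Δm = 134.0762622 − 132.87528 = 1.2009822 u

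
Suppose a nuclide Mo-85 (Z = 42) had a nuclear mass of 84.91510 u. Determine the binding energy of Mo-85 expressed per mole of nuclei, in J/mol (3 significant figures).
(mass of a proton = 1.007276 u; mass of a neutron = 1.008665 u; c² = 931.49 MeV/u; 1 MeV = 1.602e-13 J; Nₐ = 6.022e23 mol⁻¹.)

6.86e+13 J/mol

Total constituent mass: 42 × 1.007276 + 43 × 1.008665 = 85.678187 u
Mass defect Δm = 85.678187 − 84.91510 = 0.763087 u
Binding energy = Δm·c² = 0.763087 × 931.49 MeV/u = 710.808 MeV
Per nucleus in joules: 710.808 MeV × 1.602e-13 J/MeV = 1.1387e-10 J
Per mole: 1.1387e-10 J × 6.022e23 mol⁻¹ = 6.8573e+13 J/mol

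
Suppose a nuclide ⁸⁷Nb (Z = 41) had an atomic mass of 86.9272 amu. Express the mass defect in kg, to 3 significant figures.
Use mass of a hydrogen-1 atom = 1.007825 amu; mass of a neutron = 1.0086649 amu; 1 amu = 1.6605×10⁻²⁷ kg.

1.32e-27 kg

Mass of separated nucleons = 41(1.007825) + 46(1.0086649) = 41.320825 + 46.3985854 = 87.7194104 amu
Δm = 87.7194104 − 86.9272 = 0.7922104 amu
In SI units: 0.7922104 amu × 1.6605×10⁻²⁷ kg/amu = 1.3155e-27 kg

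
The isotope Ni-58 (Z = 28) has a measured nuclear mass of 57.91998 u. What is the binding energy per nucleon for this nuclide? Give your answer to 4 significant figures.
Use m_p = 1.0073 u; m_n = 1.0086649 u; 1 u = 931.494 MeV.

With 28 protons and 30 neutrons (A = 58):
Mass of separated nucleons = 28(1.0073) + 30(1.0086649) = 28.2044 + 30.2599470 = 58.4643470 u
Mass defect Δm = 58.4643470 − 57.91998 = 0.5443670 u
E_B = 0.5443670 × 931.494 = 507.075 MeV
Per nucleon: 507.075 / 58 = 8.743 MeV

8.743 MeV/nucleon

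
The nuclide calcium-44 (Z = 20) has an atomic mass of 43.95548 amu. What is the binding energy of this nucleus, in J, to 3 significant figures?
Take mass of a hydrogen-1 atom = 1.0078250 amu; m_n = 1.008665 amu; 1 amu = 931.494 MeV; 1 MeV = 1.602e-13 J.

6.10e-11 J

Σm = 20·m(¹H) + 24·m_n = 20.1565000 + 24.207960 = 44.3644600 amu
The mass defect is 44.3644600 − 43.95548 = 0.4089800 amu.
Converting to energy: 0.4089800 amu × 931.494 MeV/amu = 380.962 MeV
In joules: 380.962 MeV × 1.602e-13 J/MeV = 6.1030e-11 J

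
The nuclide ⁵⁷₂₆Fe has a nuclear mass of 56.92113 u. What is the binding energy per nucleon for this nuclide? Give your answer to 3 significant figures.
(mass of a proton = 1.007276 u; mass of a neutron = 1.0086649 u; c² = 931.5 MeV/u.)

8.77 MeV/nucleon

Total constituent mass: 26 × 1.007276 + 31 × 1.0086649 = 57.4577879 u
Δm = 57.4577879 − 56.92113 = 0.5366579 u
Binding energy = Δm·c² = 0.5366579 × 931.5 MeV/u = 499.897 MeV
Dividing by A = 57 gives 8.770 MeV per nucleon.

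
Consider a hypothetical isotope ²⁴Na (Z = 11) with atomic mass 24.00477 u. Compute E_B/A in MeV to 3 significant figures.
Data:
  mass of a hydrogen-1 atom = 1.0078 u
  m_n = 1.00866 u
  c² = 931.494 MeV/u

7.51 MeV/nucleon

With 11 protons and 13 neutrons (A = 24):
Total constituent mass: 11 × 1.0078 + 13 × 1.00866 = 24.19838 u
Mass defect Δm = 24.19838 − 24.00477 = 0.19361 u
E_B = 0.19361 × 931.494 = 180.347 MeV
Dividing by A = 24 gives 7.514 MeV per nucleon.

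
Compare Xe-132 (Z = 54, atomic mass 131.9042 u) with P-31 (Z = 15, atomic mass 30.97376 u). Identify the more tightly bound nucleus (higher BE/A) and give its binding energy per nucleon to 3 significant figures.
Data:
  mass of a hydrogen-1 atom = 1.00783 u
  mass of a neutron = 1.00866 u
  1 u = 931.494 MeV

P-31; 8.48 MeV/nucleon

Xe-132: Σm = 54(1.00783) + 78(1.00866) = 133.09830 u; Δm = 1.19410 u; E_B = 1112.297 MeV; E_B/A = 8.426 MeV
P-31: Σm = 15(1.00783) + 16(1.00866) = 31.25601 u; Δm = 0.28225 u; E_B = 262.91 MeV; E_B/A = 8.481 MeV
P-31 has the higher binding energy per nucleon, so it is the more tightly bound nucleus.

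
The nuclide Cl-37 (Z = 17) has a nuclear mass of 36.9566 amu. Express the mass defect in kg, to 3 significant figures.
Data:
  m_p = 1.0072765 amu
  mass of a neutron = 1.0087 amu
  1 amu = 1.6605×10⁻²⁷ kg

The nucleus contains 17 protons and 37 − 17 = 20 neutrons.
Mass of separated nucleons = 17(1.0072765) + 20(1.0087) = 17.1237005 + 20.1740 = 37.2977005 amu
Δm = 37.2977005 − 36.9566 = 0.3411005 amu
In SI units: 0.3411005 amu × 1.6605×10⁻²⁷ kg/amu = 5.6640e-28 kg

5.66e-28 kg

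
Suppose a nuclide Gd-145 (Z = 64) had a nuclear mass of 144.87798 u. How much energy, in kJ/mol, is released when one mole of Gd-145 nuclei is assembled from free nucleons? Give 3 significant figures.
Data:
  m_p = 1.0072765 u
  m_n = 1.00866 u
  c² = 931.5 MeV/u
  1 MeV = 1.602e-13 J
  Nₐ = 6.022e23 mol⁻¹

Total constituent mass: 64 × 1.0072765 + 81 × 1.00866 = 146.1671560 u
The mass defect is 146.1671560 − 144.87798 = 1.2891760 u.
E_B = 1.2891760 × 931.5 = 1200.87 MeV
Per nucleus in joules: 1200.87 MeV × 1.602e-13 J/MeV = 1.9238e-10 J
Per mole: 1.9238e-10 J × 6.022e23 mol⁻¹ = 1.1585e+14 J/mol

1.16e+11 kJ/mol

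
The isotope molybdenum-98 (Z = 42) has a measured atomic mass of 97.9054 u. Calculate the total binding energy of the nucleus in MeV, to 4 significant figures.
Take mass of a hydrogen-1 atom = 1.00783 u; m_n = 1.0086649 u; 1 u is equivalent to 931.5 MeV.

846.4 MeV

With 42 protons and 56 neutrons (A = 98):
Mass of separated nucleons = 42(1.00783) + 56(1.0086649) = 42.32886 + 56.4852344 = 98.8140944 u
Mass defect Δm = 98.8140944 − 97.9054 = 0.9086944 u
Converting to energy: 0.9086944 u × 931.5 MeV/u = 846.449 MeV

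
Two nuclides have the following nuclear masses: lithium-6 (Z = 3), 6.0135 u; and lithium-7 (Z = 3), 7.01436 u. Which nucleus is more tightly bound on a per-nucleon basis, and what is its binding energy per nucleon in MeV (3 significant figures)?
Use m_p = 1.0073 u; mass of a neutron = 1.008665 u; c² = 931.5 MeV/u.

lithium-6: Σm = 3(1.0073) + 3(1.008665) = 6.047895 u; Δm = 0.034395 u; E_B = 32.039 MeV; E_B/A = 5.340 MeV
lithium-7: Σm = 3(1.0073) + 4(1.008665) = 7.056560 u; Δm = 0.042200 u; E_B = 39.309 MeV; E_B/A = 5.616 MeV
lithium-7 has the higher binding energy per nucleon, so it is the more tightly bound nucleus.

lithium-7; 5.62 MeV/nucleon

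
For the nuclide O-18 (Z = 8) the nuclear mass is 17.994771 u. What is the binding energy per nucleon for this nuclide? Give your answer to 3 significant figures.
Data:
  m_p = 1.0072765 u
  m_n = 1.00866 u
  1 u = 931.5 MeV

With 8 protons and 10 neutrons (A = 18):
Total constituent mass: 8 × 1.0072765 + 10 × 1.00866 = 18.1448120 u
Mass defect Δm = 18.1448120 − 17.994771 = 0.1500410 u
Binding energy = Δm·c² = 0.1500410 × 931.5 MeV/u = 139.763 MeV
Dividing by A = 18 gives 7.7646 MeV per nucleon.

7.76 MeV/nucleon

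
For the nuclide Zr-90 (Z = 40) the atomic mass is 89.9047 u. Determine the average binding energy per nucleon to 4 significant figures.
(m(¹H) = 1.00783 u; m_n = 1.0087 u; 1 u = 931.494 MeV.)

Σm = 40·m(¹H) + 50·m_n = 40.31320 + 50.4350 = 90.74820 u
Δm = 90.74820 − 89.9047 = 0.84350 u
E_B = 0.84350 × 931.494 = 785.715 MeV
BE/A = 785.715 MeV / 90 = 8.730 MeV/nucleon

8.730 MeV/nucleon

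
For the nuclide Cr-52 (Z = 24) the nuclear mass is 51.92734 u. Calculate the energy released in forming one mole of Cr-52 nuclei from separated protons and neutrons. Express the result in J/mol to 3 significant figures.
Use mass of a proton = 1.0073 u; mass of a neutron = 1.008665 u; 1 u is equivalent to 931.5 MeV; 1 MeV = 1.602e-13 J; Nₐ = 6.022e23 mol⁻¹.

Z = 24, so N = A − Z = 52 − 24 = 28.
Σm = 24·m_p + 28·m_n = 24.1752 + 28.242620 = 52.417820 u
Δm = 52.417820 − 51.92734 = 0.490480 u
Converting to energy: 0.490480 u × 931.5 MeV/u = 456.882 MeV
Per nucleus in joules: 456.882 MeV × 1.602e-13 J/MeV = 7.3192e-11 J
Per mole: 7.3192e-11 J × 6.022e23 mol⁻¹ = 4.4076e+13 J/mol

4.41e+13 J/mol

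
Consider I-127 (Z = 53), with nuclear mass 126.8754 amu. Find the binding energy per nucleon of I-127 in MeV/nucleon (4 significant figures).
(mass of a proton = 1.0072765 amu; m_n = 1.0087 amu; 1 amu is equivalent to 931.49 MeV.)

8.464 MeV/nucleon

The nucleus contains 53 protons and 127 − 53 = 74 neutrons.
Σm = 53·m_p + 74·m_n = 53.3856545 + 74.6438 = 128.0294545 amu
Δm = 128.0294545 − 126.8754 = 1.1540545 amu
Binding energy = Δm·c² = 1.1540545 × 931.49 MeV/amu = 1074.99 MeV
Per nucleon: 1074.99 / 127 = 8.464 MeV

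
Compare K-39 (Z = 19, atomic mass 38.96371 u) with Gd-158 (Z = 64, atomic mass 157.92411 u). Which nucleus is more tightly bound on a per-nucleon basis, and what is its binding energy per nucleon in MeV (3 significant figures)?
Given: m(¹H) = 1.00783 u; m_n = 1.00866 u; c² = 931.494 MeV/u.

K-39; 8.56 MeV/nucleon

K-39: Σm = 19(1.00783) + 20(1.00866) = 39.32197 u; Δm = 0.35826 u; E_B = 333.72 MeV; E_B/A = 8.557 MeV
Gd-158: Σm = 64(1.00783) + 94(1.00866) = 159.31516 u; Δm = 1.39105 u; E_B = 1295.8 MeV; E_B/A = 8.201 MeV
K-39 has the higher binding energy per nucleon, so it is the more tightly bound nucleus.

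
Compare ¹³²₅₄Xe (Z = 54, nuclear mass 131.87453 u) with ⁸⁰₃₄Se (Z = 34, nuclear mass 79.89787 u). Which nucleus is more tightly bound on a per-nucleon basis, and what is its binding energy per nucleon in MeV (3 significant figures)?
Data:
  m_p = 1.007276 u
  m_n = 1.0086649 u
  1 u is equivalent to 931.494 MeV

¹³²₅₄Xe: Σm = 54(1.007276) + 78(1.0086649) = 133.0687662 u; Δm = 1.1942362 u; E_B = 1112.4 MeV; E_B/A = 8.427 MeV
⁸⁰₃₄Se: Σm = 34(1.007276) + 46(1.0086649) = 80.6459694 u; Δm = 0.7480994 u; E_B = 696.85 MeV; E_B/A = 8.711 MeV
⁸⁰₃₄Se has the higher binding energy per nucleon, so it is the more tightly bound nucleus.

⁸⁰₃₄Se; 8.71 MeV/nucleon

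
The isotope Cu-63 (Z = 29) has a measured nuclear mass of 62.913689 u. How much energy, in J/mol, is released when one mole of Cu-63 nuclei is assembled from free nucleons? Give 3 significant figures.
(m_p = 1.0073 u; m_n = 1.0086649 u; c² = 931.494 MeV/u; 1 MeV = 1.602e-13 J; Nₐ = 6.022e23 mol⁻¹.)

With 29 protons and 34 neutrons (A = 63):
Mass of separated nucleons = 29(1.0073) + 34(1.0086649) = 29.2117 + 34.2946066 = 63.5063066 u
Mass defect Δm = 63.5063066 − 62.913689 = 0.5926176 u
Binding energy = Δm·c² = 0.5926176 × 931.494 MeV/u = 552.020 MeV
Per nucleus in joules: 552.020 MeV × 1.602e-13 J/MeV = 8.8434e-11 J
Per mole: 8.8434e-11 J × 6.022e23 mol⁻¹ = 5.3255e+13 J/mol

5.33e+13 J/mol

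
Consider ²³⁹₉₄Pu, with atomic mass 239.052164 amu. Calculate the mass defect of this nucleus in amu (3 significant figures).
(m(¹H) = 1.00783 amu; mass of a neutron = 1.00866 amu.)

1.94 amu

Total constituent mass: 94 × 1.00783 + 145 × 1.00866 = 240.99172 amu
The mass defect is 240.99172 − 239.052164 = 1.939556 amu.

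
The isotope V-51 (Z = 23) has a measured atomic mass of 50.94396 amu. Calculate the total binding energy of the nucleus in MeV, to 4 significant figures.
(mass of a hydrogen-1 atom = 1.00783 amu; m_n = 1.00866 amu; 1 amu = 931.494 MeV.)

445.8 MeV

With 23 protons and 28 neutrons (A = 51):
Total constituent mass: 23 × 1.00783 + 28 × 1.00866 = 51.42257 amu
Mass defect Δm = 51.42257 − 50.94396 = 0.47861 amu
E_B = 0.47861 × 931.494 = 445.822 MeV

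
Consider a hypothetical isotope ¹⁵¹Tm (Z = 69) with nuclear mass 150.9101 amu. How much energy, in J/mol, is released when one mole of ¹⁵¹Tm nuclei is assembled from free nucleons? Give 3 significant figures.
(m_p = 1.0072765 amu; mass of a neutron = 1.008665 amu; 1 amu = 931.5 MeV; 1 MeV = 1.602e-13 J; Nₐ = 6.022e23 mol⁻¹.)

1.17e+14 J/mol

Total constituent mass: 69 × 1.0072765 + 82 × 1.008665 = 152.2126085 amu
The mass defect is 152.2126085 − 150.9101 = 1.3025085 amu.
Converting to energy: 1.3025085 amu × 931.5 MeV/amu = 1213.29 MeV
Per nucleus in joules: 1213.29 MeV × 1.602e-13 J/MeV = 1.9437e-10 J
Per mole: 1.9437e-10 J × 6.022e23 mol⁻¹ = 1.1705e+14 J/mol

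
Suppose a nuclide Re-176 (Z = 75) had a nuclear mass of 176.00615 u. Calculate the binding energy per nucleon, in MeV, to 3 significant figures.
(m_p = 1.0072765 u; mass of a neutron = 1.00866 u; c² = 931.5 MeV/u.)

7.49 MeV/nucleon

Z = 75, so N = A − Z = 176 − 75 = 101.
Mass of separated nucleons = 75(1.0072765) + 101(1.00866) = 75.5457375 + 101.87466 = 177.4203975 u
Mass defect Δm = 177.4203975 − 176.00615 = 1.4142475 u
Binding energy = Δm·c² = 1.4142475 × 931.5 MeV/u = 1317.37 MeV
BE/A = 1317.37 MeV / 176 = 7.485 MeV/nucleon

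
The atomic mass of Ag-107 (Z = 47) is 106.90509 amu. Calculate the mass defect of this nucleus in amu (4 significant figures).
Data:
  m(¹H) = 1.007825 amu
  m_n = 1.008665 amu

With 47 protons and 60 neutrons (A = 107):
Σm = 47·m(¹H) + 60·m_n = 47.367775 + 60.519900 = 107.887675 amu
The mass defect is 107.887675 − 106.90509 = 0.982585 amu.

0.9826 amu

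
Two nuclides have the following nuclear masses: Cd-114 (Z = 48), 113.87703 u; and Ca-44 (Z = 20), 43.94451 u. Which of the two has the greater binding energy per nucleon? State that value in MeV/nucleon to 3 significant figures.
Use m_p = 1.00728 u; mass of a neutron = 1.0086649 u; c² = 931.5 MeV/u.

Cd-114: Σm = 48(1.00728) + 66(1.0086649) = 114.9213234 u; Δm = 1.0442934 u; E_B = 972.76 MeV; E_B/A = 8.533 MeV
Ca-44: Σm = 20(1.00728) + 24(1.0086649) = 44.3535576 u; Δm = 0.4090476 u; E_B = 381.03 MeV; E_B/A = 8.660 MeV
Ca-44 has the higher binding energy per nucleon, so it is the more tightly bound nucleus.

Ca-44; 8.66 MeV/nucleon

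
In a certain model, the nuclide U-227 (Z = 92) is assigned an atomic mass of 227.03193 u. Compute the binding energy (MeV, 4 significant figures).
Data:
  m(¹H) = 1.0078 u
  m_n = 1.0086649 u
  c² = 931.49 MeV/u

Total constituent mass: 92 × 1.0078 + 135 × 1.0086649 = 228.8873615 u
Mass defect Δm = 228.8873615 − 227.03193 = 1.8554315 u
Converting to energy: 1.8554315 u × 931.49 MeV/u = 1728.32 MeV

1728 MeV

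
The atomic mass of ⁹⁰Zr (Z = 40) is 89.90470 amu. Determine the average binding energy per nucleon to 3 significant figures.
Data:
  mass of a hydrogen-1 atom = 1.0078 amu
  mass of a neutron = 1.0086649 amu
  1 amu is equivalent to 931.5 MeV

Σm = 40·m(¹H) + 50·m_n = 40.3120 + 50.4332450 = 90.7452450 amu
Mass defect Δm = 90.7452450 − 89.90470 = 0.8405450 amu
Converting to energy: 0.8405450 amu × 931.5 MeV/amu = 782.968 MeV
Per nucleon: 782.968 / 90 = 8.700 MeV

8.70 MeV/nucleon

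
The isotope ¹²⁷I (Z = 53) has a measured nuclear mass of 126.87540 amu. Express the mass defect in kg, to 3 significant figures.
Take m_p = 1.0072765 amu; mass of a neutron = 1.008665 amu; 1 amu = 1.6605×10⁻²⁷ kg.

With 53 protons and 74 neutrons (A = 127):
Mass of separated nucleons = 53(1.0072765) + 74(1.008665) = 53.3856545 + 74.641210 = 128.0268645 amu
Mass defect Δm = 128.0268645 − 126.87540 = 1.1514645 amu
In SI units: 1.1514645 amu × 1.6605×10⁻²⁷ kg/amu = 1.9120e-27 kg

1.91e-27 kg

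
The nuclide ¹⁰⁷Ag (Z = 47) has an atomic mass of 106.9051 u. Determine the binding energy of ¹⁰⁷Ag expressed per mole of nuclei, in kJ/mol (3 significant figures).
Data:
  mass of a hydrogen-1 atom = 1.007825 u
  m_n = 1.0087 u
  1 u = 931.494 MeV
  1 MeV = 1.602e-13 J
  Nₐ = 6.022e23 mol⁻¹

8.85e+10 kJ/mol

Total constituent mass: 47 × 1.007825 + 60 × 1.0087 = 107.889775 u
The mass defect is 107.889775 − 106.9051 = 0.984675 u.
E_B = 0.984675 × 931.494 = 917.219 MeV
Per nucleus in joules: 917.219 MeV × 1.602e-13 J/MeV = 1.4694e-10 J
Per mole: 1.4694e-10 J × 6.022e23 mol⁻¹ = 8.8487e+13 J/mol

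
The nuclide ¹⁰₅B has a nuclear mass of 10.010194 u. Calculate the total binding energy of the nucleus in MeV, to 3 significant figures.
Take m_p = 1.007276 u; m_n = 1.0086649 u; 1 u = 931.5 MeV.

64.7 MeV

Mass of separated nucleons = 5(1.007276) + 5(1.0086649) = 5.036380 + 5.0433245 = 10.0797045 u
The mass defect is 10.0797045 − 10.010194 = 0.0695105 u.
Binding energy = Δm·c² = 0.0695105 × 931.5 MeV/u = 64.7490 MeV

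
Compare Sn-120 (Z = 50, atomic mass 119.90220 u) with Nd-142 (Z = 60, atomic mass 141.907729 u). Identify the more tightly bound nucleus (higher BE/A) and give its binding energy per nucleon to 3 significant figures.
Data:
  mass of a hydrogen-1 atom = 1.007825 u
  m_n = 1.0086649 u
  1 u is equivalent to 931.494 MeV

Sn-120: Σm = 50(1.007825) + 70(1.0086649) = 120.9977930 u; Δm = 1.0955930 u; E_B = 1020.5 MeV; E_B/A = 8.504 MeV
Nd-142: Σm = 60(1.007825) + 82(1.0086649) = 143.1800218 u; Δm = 1.2722928 u; E_B = 1185.1 MeV; E_B/A = 8.346 MeV
Sn-120 has the higher binding energy per nucleon, so it is the more tightly bound nucleus.

Sn-120; 8.50 MeV/nucleon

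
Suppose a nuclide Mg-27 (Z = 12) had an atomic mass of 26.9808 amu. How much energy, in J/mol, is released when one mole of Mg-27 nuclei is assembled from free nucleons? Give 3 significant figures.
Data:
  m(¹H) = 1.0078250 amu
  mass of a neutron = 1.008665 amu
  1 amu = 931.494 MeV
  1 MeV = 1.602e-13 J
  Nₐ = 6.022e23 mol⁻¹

2.18e+13 J/mol

The nucleus contains 12 protons and 27 − 12 = 15 neutrons.
Total constituent mass: 12 × 1.0078250 + 15 × 1.008665 = 27.2238750 amu
Mass defect Δm = 27.2238750 − 26.9808 = 0.2430750 amu
E_B = 0.2430750 × 931.494 = 226.423 MeV
Per nucleus in joules: 226.423 MeV × 1.602e-13 J/MeV = 3.6273e-11 J
Per mole: 3.6273e-11 J × 6.022e23 mol⁻¹ = 2.1844e+13 J/mol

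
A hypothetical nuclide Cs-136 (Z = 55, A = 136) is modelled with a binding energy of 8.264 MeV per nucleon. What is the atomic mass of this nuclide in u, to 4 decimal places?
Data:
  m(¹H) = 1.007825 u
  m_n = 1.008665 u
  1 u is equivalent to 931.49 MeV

135.9257 u

Total binding energy = 136 × 8.264 = 1123.904 MeV
Mass defect = 1123.904 MeV / (931.49 MeV/u) = 1.206566 u
Constituent mass = 55(1.007825) + 81(1.008665) = 137.132240 u
Atomic mass = 137.132240 − 1.206566 = 135.925674 u ≈ 135.9257 u (to 4 decimal places)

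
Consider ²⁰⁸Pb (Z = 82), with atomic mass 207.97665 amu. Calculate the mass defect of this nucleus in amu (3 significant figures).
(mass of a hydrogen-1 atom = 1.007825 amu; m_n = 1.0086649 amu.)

1.76 amu

Z = 82, so N = A − Z = 208 − 82 = 126.
Total constituent mass: 82 × 1.007825 + 126 × 1.0086649 = 209.7334274 amu
The mass defect is 209.7334274 − 207.97665 = 1.7567774 amu.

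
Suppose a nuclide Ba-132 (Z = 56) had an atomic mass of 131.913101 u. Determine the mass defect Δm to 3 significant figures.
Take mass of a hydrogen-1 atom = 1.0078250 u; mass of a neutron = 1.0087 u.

Z = 56, so N = A − Z = 132 − 56 = 76.
Total constituent mass: 56 × 1.0078250 + 76 × 1.0087 = 133.0994000 u
Δm = 133.0994000 − 131.913101 = 1.1862990 u

1.19 u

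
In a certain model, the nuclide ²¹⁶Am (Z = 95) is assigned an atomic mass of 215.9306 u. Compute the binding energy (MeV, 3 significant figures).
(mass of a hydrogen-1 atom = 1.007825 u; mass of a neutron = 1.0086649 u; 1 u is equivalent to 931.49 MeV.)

Σm = 95·m(¹H) + 121·m_n = 95.743375 + 122.0484529 = 217.7918279 u
The mass defect is 217.7918279 − 215.9306 = 1.8612279 u.
Binding energy = Δm·c² = 1.8612279 × 931.49 MeV/u = 1733.72 MeV

1730 MeV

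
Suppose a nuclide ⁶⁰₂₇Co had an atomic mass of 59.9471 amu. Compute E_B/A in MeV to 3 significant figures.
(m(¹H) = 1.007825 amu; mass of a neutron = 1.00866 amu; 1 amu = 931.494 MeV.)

8.54 MeV/nucleon

With 27 protons and 33 neutrons (A = 60):
Mass of separated nucleons = 27(1.007825) + 33(1.00866) = 27.211275 + 33.28578 = 60.497055 amu
Δm = 60.497055 − 59.9471 = 0.549955 amu
Converting to energy: 0.549955 amu × 931.494 MeV/amu = 512.280 MeV
Dividing by A = 60 gives 8.538 MeV per nucleon.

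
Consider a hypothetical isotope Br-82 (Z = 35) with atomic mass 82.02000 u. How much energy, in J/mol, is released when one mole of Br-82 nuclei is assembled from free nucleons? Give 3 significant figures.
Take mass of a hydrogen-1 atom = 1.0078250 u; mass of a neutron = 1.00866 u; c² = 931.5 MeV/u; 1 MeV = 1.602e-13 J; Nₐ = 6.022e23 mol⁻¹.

5.94e+13 J/mol

Σm = 35·m(¹H) + 47·m_n = 35.2738750 + 47.40702 = 82.6808950 u
Mass defect Δm = 82.6808950 − 82.02000 = 0.6608950 u
Binding energy = Δm·c² = 0.6608950 × 931.5 MeV/u = 615.624 MeV
Per nucleus in joules: 615.624 MeV × 1.602e-13 J/MeV = 9.8623e-11 J
Per mole: 9.8623e-11 J × 6.022e23 mol⁻¹ = 5.9391e+13 J/mol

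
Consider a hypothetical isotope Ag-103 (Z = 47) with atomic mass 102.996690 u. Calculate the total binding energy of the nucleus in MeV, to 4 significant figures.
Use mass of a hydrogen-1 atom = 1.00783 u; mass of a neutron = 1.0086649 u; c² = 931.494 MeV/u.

797.9 MeV

With 47 protons and 56 neutrons (A = 103):
Total constituent mass: 47 × 1.00783 + 56 × 1.0086649 = 103.8532444 u
Δm = 103.8532444 − 102.996690 = 0.8565544 u
Converting to energy: 0.8565544 u × 931.494 MeV/u = 797.875 MeV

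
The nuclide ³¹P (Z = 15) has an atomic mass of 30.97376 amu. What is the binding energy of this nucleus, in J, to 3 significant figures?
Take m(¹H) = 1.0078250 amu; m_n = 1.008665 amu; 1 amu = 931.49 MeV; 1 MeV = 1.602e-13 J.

4.21e-11 J

Mass of separated nucleons = 15(1.0078250) + 16(1.008665) = 15.1173750 + 16.138640 = 31.2560150 amu
The mass defect is 31.2560150 − 30.97376 = 0.2822550 amu.
Converting to energy: 0.2822550 amu × 931.49 MeV/amu = 262.918 MeV
In joules: 262.918 MeV × 1.602e-13 J/MeV = 4.2119e-11 J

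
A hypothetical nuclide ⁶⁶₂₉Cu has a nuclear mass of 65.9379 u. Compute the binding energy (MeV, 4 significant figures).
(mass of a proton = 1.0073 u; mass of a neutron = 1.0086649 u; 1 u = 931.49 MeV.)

553.7 MeV

Mass of separated nucleons = 29(1.0073) + 37(1.0086649) = 29.2117 + 37.3206013 = 66.5323013 u
Mass defect Δm = 66.5323013 − 65.9379 = 0.5944013 u
E_B = 0.5944013 × 931.49 = 553.679 MeV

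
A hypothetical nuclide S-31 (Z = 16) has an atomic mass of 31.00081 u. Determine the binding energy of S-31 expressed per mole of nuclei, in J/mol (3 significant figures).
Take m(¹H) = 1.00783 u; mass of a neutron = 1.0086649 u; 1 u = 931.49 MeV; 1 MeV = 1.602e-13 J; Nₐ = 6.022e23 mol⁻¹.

2.29e+13 J/mol

The nucleus contains 16 protons and 31 − 16 = 15 neutrons.
Σm = 16·m(¹H) + 15·m_n = 16.12528 + 15.1299735 = 31.2552535 u
Δm = 31.2552535 − 31.00081 = 0.2544435 u
E_B = 0.2544435 × 931.49 = 237.012 MeV
Per nucleus in joules: 237.012 MeV × 1.602e-13 J/MeV = 3.7969e-11 J
Per mole: 3.7969e-11 J × 6.022e23 mol⁻¹ = 2.2865e+13 J/mol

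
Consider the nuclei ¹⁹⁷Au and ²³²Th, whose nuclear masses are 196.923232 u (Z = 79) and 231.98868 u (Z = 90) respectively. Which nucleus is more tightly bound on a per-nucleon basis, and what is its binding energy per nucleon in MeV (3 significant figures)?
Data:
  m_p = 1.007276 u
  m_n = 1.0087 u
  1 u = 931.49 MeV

¹⁹⁷Au; 7.94 MeV/nucleon

¹⁹⁷Au: Σm = 79(1.007276) + 118(1.0087) = 198.601404 u; Δm = 1.678172 u; E_B = 1563.2 MeV; E_B/A = 7.935 MeV
²³²Th: Σm = 90(1.007276) + 142(1.0087) = 233.890240 u; Δm = 1.901560 u; E_B = 1771.28 MeV; E_B/A = 7.6348 MeV
¹⁹⁷Au has the higher binding energy per nucleon, so it is the more tightly bound nucleus.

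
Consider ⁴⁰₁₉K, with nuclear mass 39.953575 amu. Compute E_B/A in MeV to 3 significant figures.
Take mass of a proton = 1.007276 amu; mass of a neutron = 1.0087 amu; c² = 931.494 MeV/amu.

With 19 protons and 21 neutrons (A = 40):
Σm = 19·m_p + 21·m_n = 19.138244 + 21.1827 = 40.320944 amu
Mass defect Δm = 40.320944 − 39.953575 = 0.367369 amu
Binding energy = Δm·c² = 0.367369 × 931.494 MeV/amu = 342.202 MeV
BE/A = 342.202 MeV / 40 = 8.555 MeV/nucleon

8.56 MeV/nucleon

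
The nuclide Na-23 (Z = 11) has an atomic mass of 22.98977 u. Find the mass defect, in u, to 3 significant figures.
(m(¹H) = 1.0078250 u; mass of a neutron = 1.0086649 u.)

Mass of separated nucleons = 11(1.0078250) + 12(1.0086649) = 11.0860750 + 12.1039788 = 23.1900538 u
The mass defect is 23.1900538 − 22.98977 = 0.2002838 u.

0.200 u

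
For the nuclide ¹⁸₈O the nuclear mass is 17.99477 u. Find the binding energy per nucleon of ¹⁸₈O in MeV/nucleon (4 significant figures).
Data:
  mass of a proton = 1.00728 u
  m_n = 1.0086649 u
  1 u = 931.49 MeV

7.769 MeV/nucleon

Z = 8, so N = A − Z = 18 − 8 = 10.
Mass of separated nucleons = 8(1.00728) + 10(1.0086649) = 8.05824 + 10.0866490 = 18.1448890 u
Δm = 18.1448890 − 17.99477 = 0.1501190 u
Converting to energy: 0.1501190 u × 931.49 MeV/u = 139.834 MeV
Per nucleon: 139.834 / 18 = 7.769 MeV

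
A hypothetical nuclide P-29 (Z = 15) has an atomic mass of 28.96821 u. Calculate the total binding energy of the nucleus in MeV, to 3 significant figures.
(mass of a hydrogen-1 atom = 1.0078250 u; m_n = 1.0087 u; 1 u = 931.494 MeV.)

252 MeV

The nucleus contains 15 protons and 29 − 15 = 14 neutrons.
Total constituent mass: 15 × 1.0078250 + 14 × 1.0087 = 29.2391750 u
Mass defect Δm = 29.2391750 − 28.96821 = 0.2709650 u
Binding energy = Δm·c² = 0.2709650 × 931.494 MeV/u = 252.402 MeV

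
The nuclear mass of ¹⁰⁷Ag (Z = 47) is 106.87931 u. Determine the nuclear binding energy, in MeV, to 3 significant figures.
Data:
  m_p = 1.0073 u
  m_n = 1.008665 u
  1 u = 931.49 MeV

Z = 47, so N = A − Z = 107 − 47 = 60.
Mass of separated nucleons = 47(1.0073) + 60(1.008665) = 47.3431 + 60.519900 = 107.863000 u
Mass defect Δm = 107.863000 − 106.87931 = 0.983690 u
Converting to energy: 0.983690 u × 931.49 MeV/u = 916.297 MeV

916 MeV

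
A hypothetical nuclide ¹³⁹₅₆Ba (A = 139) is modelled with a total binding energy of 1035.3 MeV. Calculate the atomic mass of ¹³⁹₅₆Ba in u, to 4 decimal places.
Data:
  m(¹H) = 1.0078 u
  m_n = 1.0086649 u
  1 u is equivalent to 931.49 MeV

Mass defect = 1035.3 MeV / (931.49 MeV/u) = 1.111445 u
Constituent mass = 56(1.0078) + 83(1.0086649) = 140.1559867 u
Atomic mass = 140.1559867 − 1.111445 = 139.0445417 u ≈ 139.0445 u (to 4 decimal places)

139.0445 u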